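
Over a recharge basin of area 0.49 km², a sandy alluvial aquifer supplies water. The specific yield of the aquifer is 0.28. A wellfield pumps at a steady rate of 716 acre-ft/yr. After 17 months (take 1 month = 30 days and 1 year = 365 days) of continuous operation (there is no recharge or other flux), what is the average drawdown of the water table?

Δh ≈ 8.99 m

A = 0.49 km² = 4.9 × 10^5 m²
Q = 716 acre-ft/yr = 2420 m³/d
t = 17 months = 510 d
ΔV = Q × t = 2420 m³/d × 510 d = 1.234 × 10^6 m³
Δh = ΔV / (Sy × A) = 1.234 × 10^6 / (0.28 × 4.9 × 10^5) = 8.994 m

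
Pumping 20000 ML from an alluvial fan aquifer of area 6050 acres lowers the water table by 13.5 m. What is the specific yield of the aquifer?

A = 6050 acres = 2.448 × 10^7 m²
ΔV = 20000 ML = 2 × 10^7 m³
Sy = ΔV / (A × Δh) = 2 × 10^7 m³ / (2.448 × 10^7 m² × 13.5 m) = 0.06051

Sy ≈ 0.061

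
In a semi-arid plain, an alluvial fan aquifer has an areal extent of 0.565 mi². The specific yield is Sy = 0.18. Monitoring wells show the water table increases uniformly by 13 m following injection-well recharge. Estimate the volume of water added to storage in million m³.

A = 0.565 mi² = 1.463 × 10^6 m²
ΔV = Sy × A × Δh = 0.18 × 1.463 × 10^6 m² × 13 m = 3.424 × 10^6 m³
ΔV = 3.424 × 10^6 m³ = 3.424 million m³

ΔV ≈ 3.42 million m³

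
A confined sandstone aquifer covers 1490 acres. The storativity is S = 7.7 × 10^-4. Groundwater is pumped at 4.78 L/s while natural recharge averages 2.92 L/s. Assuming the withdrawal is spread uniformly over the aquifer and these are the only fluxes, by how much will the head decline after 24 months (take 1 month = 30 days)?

Δh ≈ 24.9 m

A = 1490 acres = 6.03 × 10^6 m²
Net abstraction = 4.78 − 2.92 = 1.86 L/s
Q_net = 1.86 L/s = 160.7 m³/d
t = 24 months = 720 d
ΔV = Q × t = 160.7 m³/d × 720 d = 1.157 × 10^5 m³
Δh = ΔV / (S × A) = 1.157 × 10^5 / (7.7 × 10^-4 × 6.03 × 10^6) = 24.92 m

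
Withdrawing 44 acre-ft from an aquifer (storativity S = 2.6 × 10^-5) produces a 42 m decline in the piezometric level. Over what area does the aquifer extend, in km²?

ΔV = 44 acre-ft = 54270 m³
A = ΔV / (S × Δh) = 54270 / (2.6 × 10^-5 × 42) = 4.97 × 10^7 m²
A = 4.97 × 10^7 m² = 49.7 km²

A ≈ 49.7 km²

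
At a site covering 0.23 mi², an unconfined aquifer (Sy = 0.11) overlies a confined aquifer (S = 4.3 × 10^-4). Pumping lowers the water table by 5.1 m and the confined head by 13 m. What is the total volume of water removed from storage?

A = 0.23 mi² = 5.957 × 10^5 m²
Unconfined: ΔV_u = Sy × A × Δh_u = 0.11 × 5.957 × 10^5 × 5.1 = 3.342 × 10^5 m³
Confined: ΔV_c = S × A × Δh_c = 4.3 × 10^-4 × 5.957 × 10^5 × 13 = 3330 m³
Total ΔV = 3.342 × 10^5 + 3330 = 3.375 × 10^5 m³

ΔV ≈ 3.38 × 10^5 m³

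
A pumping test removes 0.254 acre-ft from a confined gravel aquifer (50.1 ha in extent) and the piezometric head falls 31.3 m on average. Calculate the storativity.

A = 50.1 ha = 5.01 × 10^5 m²
ΔV = 0.254 acre-ft = 313.3 m³
S = ΔV / (A × Δh) = 313.3 m³ / (5.01 × 10^5 m² × 31.3 m) = 1.998 × 10^-5

S ≈ 2 × 10^-5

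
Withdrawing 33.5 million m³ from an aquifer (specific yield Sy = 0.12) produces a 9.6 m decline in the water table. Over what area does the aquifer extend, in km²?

ΔV = 33.5 million m³ = 3.35 × 10^7 m³
A = ΔV / (Sy × Δh) = 3.35 × 10^7 / (0.12 × 9.6) = 2.908 × 10^7 m²
A = 2.908 × 10^7 m² = 29.08 km²

A ≈ 29.1 km²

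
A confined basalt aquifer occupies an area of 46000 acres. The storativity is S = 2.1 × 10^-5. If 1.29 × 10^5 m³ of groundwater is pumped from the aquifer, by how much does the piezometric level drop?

Δh ≈ 33 m

A = 46000 acres = 1.862 × 10^8 m²
Δh = ΔV / (S × A) = 1.29 × 10^5 m³ / (2.1 × 10^-5 × 1.862 × 10^8 m²) = 33 m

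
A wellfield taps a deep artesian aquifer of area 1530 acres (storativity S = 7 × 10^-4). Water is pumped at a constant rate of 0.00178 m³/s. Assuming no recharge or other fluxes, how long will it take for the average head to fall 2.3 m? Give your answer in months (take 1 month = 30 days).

A = 1530 acres = 6.192 × 10^6 m²
ΔV = S × A × Δh = 7 × 10^-4 × 6.192 × 10^6 × 2.3 = 9969 m³
Q = 0.00178 m³/s = 153.8 m³/d
t = ΔV / Q = 9969 m³ / 153.8 m³/d = 64.82 d
t = 64.82 d ≈ 2.161 months

t ≈ 2.16 months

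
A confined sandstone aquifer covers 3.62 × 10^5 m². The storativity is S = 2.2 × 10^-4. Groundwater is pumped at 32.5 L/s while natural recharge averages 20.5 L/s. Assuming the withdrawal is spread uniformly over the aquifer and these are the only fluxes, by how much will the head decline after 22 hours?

Δh ≈ 11.9 m

Net abstraction = 32.5 − 20.5 = 12 L/s
Q_net = 12 L/s = 1037 m³/d
t = 22 hours = 0.9167 d
ΔV = Q × t = 1037 m³/d × 0.9167 d = 950.4 m³
Δh = ΔV / (S × A) = 950.4 / (2.2 × 10^-4 × 3.62 × 10^5) = 11.93 m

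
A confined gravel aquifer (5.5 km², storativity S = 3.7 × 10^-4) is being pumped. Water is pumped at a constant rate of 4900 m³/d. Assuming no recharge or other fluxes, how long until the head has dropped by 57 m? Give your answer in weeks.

A = 5.5 km² = 5.5 × 10^6 m²
ΔV = S × A × Δh = 3.7 × 10^-4 × 5.5 × 10^6 × 57 = 1.16 × 10^5 m³
t = ΔV / Q = 1.16 × 10^5 m³ / 4900 m³/d = 23.67 d
t = 23.67 d ≈ 3.382 weeks

t ≈ 3.38 weeks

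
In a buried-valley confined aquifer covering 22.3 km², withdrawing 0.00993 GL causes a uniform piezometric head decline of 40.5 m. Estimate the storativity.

S ≈ 1.1 × 10^-5

A = 22.3 km² = 2.23 × 10^7 m²
ΔV = 0.00993 GL = 9930 m³
S = ΔV / (A × Δh) = 9930 m³ / (2.23 × 10^7 m² × 40.5 m) = 1.099 × 10^-5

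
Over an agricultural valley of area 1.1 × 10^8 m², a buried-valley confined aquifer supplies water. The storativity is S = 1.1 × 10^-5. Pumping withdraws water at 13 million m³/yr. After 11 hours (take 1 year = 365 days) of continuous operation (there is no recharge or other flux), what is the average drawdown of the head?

Q = 13 million m³/yr = 35620 m³/d
t = 11 hours = 0.4583 d
ΔV = Q × t = 35620 m³/d × 0.4583 d = 16320 m³
Δh = ΔV / (S × A) = 16320 / (1.1 × 10^-5 × 1.1 × 10^8) = 13.49 m

Δh ≈ 13.5 m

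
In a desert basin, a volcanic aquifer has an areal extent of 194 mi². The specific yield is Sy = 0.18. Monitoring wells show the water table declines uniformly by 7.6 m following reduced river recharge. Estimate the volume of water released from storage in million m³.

A = 194 mi² = 5.025 × 10^8 m²
ΔV = Sy × A × Δh = 0.18 × 5.025 × 10^8 m² × 7.6 m = 6.874 × 10^8 m³
ΔV = 6.874 × 10^8 m³ = 687.4 million m³

ΔV ≈ 687 million m³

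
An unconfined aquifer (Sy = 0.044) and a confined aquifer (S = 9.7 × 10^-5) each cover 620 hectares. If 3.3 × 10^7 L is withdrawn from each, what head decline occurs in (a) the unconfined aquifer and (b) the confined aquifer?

A = 620 hectares = 6.2 × 10^6 m²
ΔV = 3.3 × 10^7 L = 33000 m³
Unconfined: Δh_u = ΔV/(Sy·A) = 33000/(0.044 × 6.2 × 10^6) = 0.121 m
Confined: Δh_c = ΔV/(S·A) = 33000/(9.7 × 10^-5 × 6.2 × 10^6) = 54.87 m

Δh_u ≈ 0.121 m; Δh_c ≈ 54.9 m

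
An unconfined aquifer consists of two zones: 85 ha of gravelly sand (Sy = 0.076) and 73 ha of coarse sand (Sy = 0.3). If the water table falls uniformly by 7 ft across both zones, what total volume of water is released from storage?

A₁ = 85 ha = 8.5 × 10^5 m²; A₂ = 73 ha = 7.3 × 10^5 m²
Δh = 7 ft = 2.134 m
ΔV₁ = 0.076 × 8.5 × 10^5 × 2.134 = 1.378 × 10^5 m³
ΔV₂ = 0.3 × 7.3 × 10^5 × 2.134 = 4.673 × 10^5 m³
ΔV = ΔV₁ + ΔV₂ = 6.051 × 10^5 m³

ΔV ≈ 6.05 × 10^5 m³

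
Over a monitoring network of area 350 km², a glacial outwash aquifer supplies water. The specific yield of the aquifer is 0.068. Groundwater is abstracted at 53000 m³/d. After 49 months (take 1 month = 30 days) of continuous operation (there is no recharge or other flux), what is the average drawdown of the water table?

Δh ≈ 3.27 m

A = 350 km² = 3.5 × 10^8 m²
t = 49 months = 1470 d
ΔV = Q × t = 53000 m³/d × 1470 d = 7.791 × 10^7 m³
Δh = ΔV / (Sy × A) = 7.791 × 10^7 / (0.068 × 3.5 × 10^8) = 3.274 m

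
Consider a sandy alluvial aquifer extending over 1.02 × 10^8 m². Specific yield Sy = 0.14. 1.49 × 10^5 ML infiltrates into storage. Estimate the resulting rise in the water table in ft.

ΔV = 1.49 × 10^5 ML = 1.49 × 10^8 m³
Δh = ΔV / (Sy × A) = 1.49 × 10^8 m³ / (0.14 × 1.02 × 10^8 m²) = 10.43 m
Δh = 10.43 m = 34.23 ft

Δh ≈ 34.2 ft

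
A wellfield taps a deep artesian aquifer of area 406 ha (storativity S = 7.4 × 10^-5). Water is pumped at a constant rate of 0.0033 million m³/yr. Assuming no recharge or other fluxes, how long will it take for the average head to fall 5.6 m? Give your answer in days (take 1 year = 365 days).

t ≈ 186 days

A = 406 ha = 4.06 × 10^6 m²
ΔV = S × A × Δh = 7.4 × 10^-5 × 4.06 × 10^6 × 5.6 = 1682 m³
Q = 0.0033 million m³/yr = 9.041 m³/d
t = ΔV / Q = 1682 m³ / 9.041 m³/d = 186.1 d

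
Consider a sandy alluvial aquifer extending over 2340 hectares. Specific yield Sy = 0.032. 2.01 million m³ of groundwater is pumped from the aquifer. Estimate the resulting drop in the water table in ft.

A = 2340 hectares = 2.34 × 10^7 m²
ΔV = 2.01 million m³ = 2.01 × 10^6 m³
Δh = ΔV / (Sy × A) = 2.01 × 10^6 m³ / (0.032 × 2.34 × 10^7 m²) = 2.684 m
Δh = 2.684 m = 8.807 ft

Δh ≈ 8.81 ft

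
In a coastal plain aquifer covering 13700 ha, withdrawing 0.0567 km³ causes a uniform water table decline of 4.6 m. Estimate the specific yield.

A = 13700 ha = 1.37 × 10^8 m²
ΔV = 0.0567 km³ = 5.67 × 10^7 m³
Sy = ΔV / (A × Δh) = 5.67 × 10^7 m³ / (1.37 × 10^8 m² × 4.6 m) = 0.08997

Sy ≈ 0.09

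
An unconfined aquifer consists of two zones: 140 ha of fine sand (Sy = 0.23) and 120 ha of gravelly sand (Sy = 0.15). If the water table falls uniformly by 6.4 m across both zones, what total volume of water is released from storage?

A₁ = 140 ha = 1.4 × 10^6 m²; A₂ = 120 ha = 1.2 × 10^6 m²
ΔV₁ = 0.23 × 1.4 × 10^6 × 6.4 = 2.061 × 10^6 m³
ΔV₂ = 0.15 × 1.2 × 10^6 × 6.4 = 1.152 × 10^6 m³
ΔV = ΔV₁ + ΔV₂ = 3.213 × 10^6 m³

ΔV ≈ 3.21 × 10^6 m³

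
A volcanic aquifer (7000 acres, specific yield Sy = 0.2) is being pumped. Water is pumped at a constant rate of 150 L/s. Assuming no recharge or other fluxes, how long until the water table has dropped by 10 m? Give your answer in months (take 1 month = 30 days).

t ≈ 146 months

A = 7000 acres = 2.833 × 10^7 m²
ΔV = Sy × A × Δh = 0.2 × 2.833 × 10^7 × 10 = 5.666 × 10^7 m³
Q = 150 L/s = 12960 m³/d
t = ΔV / Q = 5.666 × 10^7 m³ / 12960 m³/d = 4372 d
t = 4372 d ≈ 145.7 months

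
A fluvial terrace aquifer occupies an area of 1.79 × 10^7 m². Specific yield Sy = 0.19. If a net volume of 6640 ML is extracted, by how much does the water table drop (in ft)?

ΔV = 6640 ML = 6.64 × 10^6 m³
Δh = ΔV / (Sy × A) = 6.64 × 10^6 m³ / (0.19 × 1.79 × 10^7 m²) = 1.952 m
Δh = 1.952 m = 6.405 ft

Δh ≈ 6.41 ft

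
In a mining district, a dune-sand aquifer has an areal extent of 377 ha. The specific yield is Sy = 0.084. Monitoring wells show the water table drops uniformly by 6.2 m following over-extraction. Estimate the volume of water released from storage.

ΔV ≈ 1.96 × 10^6 m³

A = 377 ha = 3.77 × 10^6 m²
ΔV = Sy × A × Δh = 0.084 × 3.77 × 10^6 m² × 6.2 m = 1.963 × 10^6 m³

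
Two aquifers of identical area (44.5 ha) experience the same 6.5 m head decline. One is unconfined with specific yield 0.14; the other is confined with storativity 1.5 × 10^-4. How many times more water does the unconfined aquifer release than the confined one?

ΔV_u / ΔV_c ≈ 933

A = 44.5 ha = 4.45 × 10^5 m²
Unconfined: ΔV_u = Sy × A × Δh = 0.14 × 4.45 × 10^5 × 6.5 = 4.05 × 10^5 m³
Confined: ΔV_c = S × A × Δh = 1.5 × 10^-4 × 4.45 × 10^5 × 6.5 = 433.9 m³
Ratio = ΔV_u / ΔV_c = Sy / S = 0.14 / 1.5 × 10^-4 = 933.3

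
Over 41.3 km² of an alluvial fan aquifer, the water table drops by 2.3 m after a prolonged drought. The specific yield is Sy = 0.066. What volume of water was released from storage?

ΔV ≈ 6.27 × 10^6 m³

A = 41.3 km² = 4.13 × 10^7 m²
ΔV = Sy × A × Δh = 0.066 × 4.13 × 10^7 m² × 2.3 m = 6.269 × 10^6 m³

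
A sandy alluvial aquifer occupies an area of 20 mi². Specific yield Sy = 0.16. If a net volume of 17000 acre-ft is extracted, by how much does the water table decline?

A = 20 mi² = 5.18 × 10^7 m²
ΔV = 17000 acre-ft = 2.097 × 10^7 m³
Δh = ΔV / (Sy × A) = 2.097 × 10^7 m³ / (0.16 × 5.18 × 10^7 m²) = 2.53 m

Δh ≈ 2.53 m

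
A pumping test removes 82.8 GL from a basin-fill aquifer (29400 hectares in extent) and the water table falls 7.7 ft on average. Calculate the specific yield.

Sy ≈ 0.12

A = 29400 hectares = 2.94 × 10^8 m²
Δh = 7.7 ft = 2.347 m
ΔV = 82.8 GL = 8.28 × 10^7 m³
Sy = ΔV / (A × Δh) = 8.28 × 10^7 m³ / (2.94 × 10^8 m² × 2.347 m) = 0.12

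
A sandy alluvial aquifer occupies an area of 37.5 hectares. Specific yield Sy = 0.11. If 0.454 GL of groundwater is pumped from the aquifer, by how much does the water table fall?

A = 37.5 hectares = 3.75 × 10^5 m²
ΔV = 0.454 GL = 4.54 × 10^5 m³
Δh = ΔV / (Sy × A) = 4.54 × 10^5 m³ / (0.11 × 3.75 × 10^5 m²) = 11.01 m

Δh ≈ 11 m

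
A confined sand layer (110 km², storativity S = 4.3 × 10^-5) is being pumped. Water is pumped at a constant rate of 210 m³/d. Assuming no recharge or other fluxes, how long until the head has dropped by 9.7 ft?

A = 110 km² = 1.1 × 10^8 m²
Δh = 9.7 ft = 2.957 m
ΔV = S × A × Δh = 4.3 × 10^-5 × 1.1 × 10^8 × 2.957 = 13980 m³
t = ΔV / Q = 13980 m³ / 210 m³/d = 66.59 d

t ≈ 66.6 days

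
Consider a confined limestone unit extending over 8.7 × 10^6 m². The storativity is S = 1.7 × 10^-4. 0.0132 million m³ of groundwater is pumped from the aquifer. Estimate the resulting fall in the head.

Δh ≈ 8.92 m

ΔV = 0.0132 million m³ = 13200 m³
Δh = ΔV / (S × A) = 13200 m³ / (1.7 × 10^-4 × 8.7 × 10^6 m²) = 8.925 m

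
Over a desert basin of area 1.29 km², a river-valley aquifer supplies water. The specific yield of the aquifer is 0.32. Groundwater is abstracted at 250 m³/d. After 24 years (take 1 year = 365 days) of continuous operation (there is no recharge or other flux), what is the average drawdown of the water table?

Δh ≈ 5.31 m

A = 1.29 km² = 1.29 × 10^6 m²
t = 24 years = 8760 d
ΔV = Q × t = 250 m³/d × 8760 d = 2.19 × 10^6 m³
Δh = ΔV / (Sy × A) = 2.19 × 10^6 / (0.32 × 1.29 × 10^6) = 5.305 m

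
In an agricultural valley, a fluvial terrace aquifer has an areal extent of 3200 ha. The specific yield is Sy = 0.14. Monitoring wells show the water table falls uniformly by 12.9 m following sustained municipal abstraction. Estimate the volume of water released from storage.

ΔV ≈ 5.78 × 10^7 m³

A = 3200 ha = 3.2 × 10^7 m²
ΔV = Sy × A × Δh = 0.14 × 3.2 × 10^7 m² × 12.9 m = 5.779 × 10^7 m³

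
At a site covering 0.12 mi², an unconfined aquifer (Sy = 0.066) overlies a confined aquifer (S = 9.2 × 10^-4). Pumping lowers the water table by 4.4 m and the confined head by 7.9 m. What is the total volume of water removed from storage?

A = 0.12 mi² = 3.108 × 10^5 m²
Unconfined: ΔV_u = Sy × A × Δh_u = 0.066 × 3.108 × 10^5 × 4.4 = 90260 m³
Confined: ΔV_c = S × A × Δh_c = 9.2 × 10^-4 × 3.108 × 10^5 × 7.9 = 2259 m³
Total ΔV = 90260 + 2259 = 92510 m³

ΔV ≈ 92500 m³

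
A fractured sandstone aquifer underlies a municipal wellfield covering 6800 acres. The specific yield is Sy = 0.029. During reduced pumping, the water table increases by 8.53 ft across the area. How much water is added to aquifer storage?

ΔV ≈ 2.07 × 10^6 m³

A = 6800 acres = 2.752 × 10^7 m²
Δh = 8.53 ft = 2.6 m
ΔV = Sy × A × Δh = 0.029 × 2.752 × 10^7 m² × 2.6 m = 2.075 × 10^6 m³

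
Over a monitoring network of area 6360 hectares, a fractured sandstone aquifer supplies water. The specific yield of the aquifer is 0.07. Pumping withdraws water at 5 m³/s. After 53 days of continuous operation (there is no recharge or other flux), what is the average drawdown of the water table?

A = 6360 hectares = 6.36 × 10^7 m²
Q = 5 m³/s = 4.32 × 10^5 m³/d
ΔV = Q × t = 4.32 × 10^5 m³/d × 53 d = 2.29 × 10^7 m³
Δh = ΔV / (Sy × A) = 2.29 × 10^7 / (0.07 × 6.36 × 10^7) = 5.143 m

Δh ≈ 5.14 m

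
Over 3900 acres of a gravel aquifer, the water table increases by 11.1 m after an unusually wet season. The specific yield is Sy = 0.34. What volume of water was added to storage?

A = 3900 acres = 1.578 × 10^7 m²
ΔV = Sy × A × Δh = 0.34 × 1.578 × 10^7 m² × 11.1 m = 5.956 × 10^7 m³

ΔV ≈ 5.96 × 10^7 m³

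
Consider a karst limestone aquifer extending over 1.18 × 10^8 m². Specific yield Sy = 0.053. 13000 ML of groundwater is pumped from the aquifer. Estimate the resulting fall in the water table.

ΔV = 13000 ML = 1.3 × 10^7 m³
Δh = ΔV / (Sy × A) = 1.3 × 10^7 m³ / (0.053 × 1.18 × 10^8 m²) = 2.079 m

Δh ≈ 2.08 m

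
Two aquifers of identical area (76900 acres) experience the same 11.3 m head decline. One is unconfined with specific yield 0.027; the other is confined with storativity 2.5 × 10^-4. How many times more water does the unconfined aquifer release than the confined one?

A = 76900 acres = 3.112 × 10^8 m²
Unconfined: ΔV_u = Sy × A × Δh = 0.027 × 3.112 × 10^8 × 11.3 = 9.495 × 10^7 m³
Confined: ΔV_c = S × A × Δh = 2.5 × 10^-4 × 3.112 × 10^8 × 11.3 = 8.791 × 10^5 m³
Ratio = ΔV_u / ΔV_c = Sy / S = 0.027 / 2.5 × 10^-4 = 108

ΔV_u / ΔV_c ≈ 108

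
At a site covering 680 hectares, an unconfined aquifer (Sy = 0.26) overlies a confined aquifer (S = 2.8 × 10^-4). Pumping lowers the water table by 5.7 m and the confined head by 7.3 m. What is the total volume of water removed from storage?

A = 680 hectares = 6.8 × 10^6 m²
Unconfined: ΔV_u = Sy × A × Δh_u = 0.26 × 6.8 × 10^6 × 5.7 = 1.008 × 10^7 m³
Confined: ΔV_c = S × A × Δh_c = 2.8 × 10^-4 × 6.8 × 10^6 × 7.3 = 13900 m³
Total ΔV = 1.008 × 10^7 + 13900 = 1.009 × 10^7 m³

ΔV ≈ 1.01 × 10^7 m³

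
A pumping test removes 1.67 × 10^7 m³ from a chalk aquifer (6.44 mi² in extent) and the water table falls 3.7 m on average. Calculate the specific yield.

Sy ≈ 0.27

A = 6.44 mi² = 1.668 × 10^7 m²
Sy = ΔV / (A × Δh) = 1.67 × 10^7 m³ / (1.668 × 10^7 m² × 3.7 m) = 0.2706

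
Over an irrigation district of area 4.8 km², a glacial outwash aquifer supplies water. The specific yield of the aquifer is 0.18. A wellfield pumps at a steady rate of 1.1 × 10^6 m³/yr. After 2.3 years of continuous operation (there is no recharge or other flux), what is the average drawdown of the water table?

Δh ≈ 2.93 m

A = 4.8 km² = 4.8 × 10^6 m²
Q = 1.1 × 10^6 m³/yr = 3014 m³/d
t = 2.3 years = 839.5 d
ΔV = Q × t = 3014 m³/d × 839.5 d = 2.53 × 10^6 m³
Δh = ΔV / (Sy × A) = 2.53 × 10^6 / (0.18 × 4.8 × 10^6) = 2.928 m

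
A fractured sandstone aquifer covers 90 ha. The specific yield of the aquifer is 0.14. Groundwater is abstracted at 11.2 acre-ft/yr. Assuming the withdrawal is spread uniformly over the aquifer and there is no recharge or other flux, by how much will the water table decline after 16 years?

A = 90 ha = 9 × 10^5 m²
Q = 11.2 acre-ft/yr = 37.85 m³/d
t = 16 years = 5840 d
ΔV = Q × t = 37.85 m³/d × 5840 d = 2.21 × 10^5 m³
Δh = ΔV / (Sy × A) = 2.21 × 10^5 / (0.14 × 9 × 10^5) = 1.754 m

Δh ≈ 1.75 m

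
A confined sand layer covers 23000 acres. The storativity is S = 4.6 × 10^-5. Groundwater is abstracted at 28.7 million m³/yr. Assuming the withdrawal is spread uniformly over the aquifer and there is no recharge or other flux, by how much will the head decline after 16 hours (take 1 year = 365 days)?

A = 23000 acres = 9.308 × 10^7 m²
Q = 28.7 million m³/yr = 78630 m³/d
t = 16 hours = 0.6667 d
ΔV = Q × t = 78630 m³/d × 0.6667 d = 52420 m³
Δh = ΔV / (S × A) = 52420 / (4.6 × 10^-5 × 9.308 × 10^7) = 12.24 m

Δh ≈ 12.2 m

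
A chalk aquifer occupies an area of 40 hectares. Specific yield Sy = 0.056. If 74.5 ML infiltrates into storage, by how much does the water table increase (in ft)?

Δh ≈ 10.9 ft

A = 40 hectares = 4 × 10^5 m²
ΔV = 74.5 ML = 74500 m³
Δh = ΔV / (Sy × A) = 74500 m³ / (0.056 × 4 × 10^5 m²) = 3.326 m
Δh = 3.326 m = 10.91 ft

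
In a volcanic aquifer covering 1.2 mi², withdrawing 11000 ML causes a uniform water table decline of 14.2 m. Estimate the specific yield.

Sy ≈ 0.25

A = 1.2 mi² = 3.108 × 10^6 m²
ΔV = 11000 ML = 1.1 × 10^7 m³
Sy = ΔV / (A × Δh) = 1.1 × 10^7 m³ / (3.108 × 10^6 m² × 14.2 m) = 0.2492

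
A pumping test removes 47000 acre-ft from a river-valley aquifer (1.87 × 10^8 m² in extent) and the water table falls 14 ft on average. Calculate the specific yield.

Δh = 14 ft = 4.267 m
ΔV = 47000 acre-ft = 5.797 × 10^7 m³
Sy = ΔV / (A × Δh) = 5.797 × 10^7 m³ / (1.87 × 10^8 m² × 4.267 m) = 0.07265

Sy ≈ 0.073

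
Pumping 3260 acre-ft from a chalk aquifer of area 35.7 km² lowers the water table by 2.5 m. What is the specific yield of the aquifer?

A = 35.7 km² = 3.57 × 10^7 m²
ΔV = 3260 acre-ft = 4.021 × 10^6 m³
Sy = ΔV / (A × Δh) = 4.021 × 10^6 m³ / (3.57 × 10^7 m² × 2.5 m) = 0.04505

Sy ≈ 0.045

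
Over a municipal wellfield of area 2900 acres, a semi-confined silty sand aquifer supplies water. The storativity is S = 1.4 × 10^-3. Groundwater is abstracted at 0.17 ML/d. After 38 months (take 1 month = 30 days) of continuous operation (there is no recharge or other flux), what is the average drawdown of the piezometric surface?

A = 2900 acres = 1.174 × 10^7 m²
Q = 0.17 ML/d = 170 m³/d
t = 38 months = 1140 d
ΔV = Q × t = 170 m³/d × 1140 d = 1.938 × 10^5 m³
Δh = ΔV / (S × A) = 1.938 × 10^5 / (0.0014 × 1.174 × 10^7) = 11.8 m

Δh ≈ 11.8 m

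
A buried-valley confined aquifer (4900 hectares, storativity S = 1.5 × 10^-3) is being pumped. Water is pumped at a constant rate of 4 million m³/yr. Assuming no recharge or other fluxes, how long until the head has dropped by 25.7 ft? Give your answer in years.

t ≈ 0.144 years

A = 4900 hectares = 4.9 × 10^7 m²
Δh = 25.7 ft = 7.833 m
ΔV = S × A × Δh = 0.0015 × 4.9 × 10^7 × 7.833 = 5.758 × 10^5 m³
Q = 4 million m³/yr = 10960 m³/d
t = ΔV / Q = 5.758 × 10^5 m³ / 10960 m³/d = 52.54 d
t = 52.54 d ≈ 0.1439 years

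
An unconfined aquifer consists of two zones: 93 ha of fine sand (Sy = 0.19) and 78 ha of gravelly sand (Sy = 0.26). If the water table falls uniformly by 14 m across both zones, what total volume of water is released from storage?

A₁ = 93 ha = 9.3 × 10^5 m²; A₂ = 78 ha = 7.8 × 10^5 m²
ΔV₁ = 0.19 × 9.3 × 10^5 × 14 = 2.474 × 10^6 m³
ΔV₂ = 0.26 × 7.8 × 10^5 × 14 = 2.839 × 10^6 m³
ΔV = ΔV₁ + ΔV₂ = 5.313 × 10^6 m³

ΔV ≈ 5.31 × 10^6 m³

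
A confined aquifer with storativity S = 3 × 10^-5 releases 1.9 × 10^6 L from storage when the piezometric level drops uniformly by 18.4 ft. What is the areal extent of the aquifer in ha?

A ≈ 1130 ha

Δh = 18.4 ft = 5.608 m
ΔV = 1.9 × 10^6 L = 1900 m³
A = ΔV / (S × Δh) = 1900 / (3 × 10^-5 × 5.608) = 1.129 × 10^7 m²
A = 1.129 × 10^7 m² = 1129 ha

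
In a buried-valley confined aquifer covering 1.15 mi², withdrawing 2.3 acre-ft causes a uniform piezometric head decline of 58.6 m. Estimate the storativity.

A = 1.15 mi² = 2.978 × 10^6 m²
ΔV = 2.3 acre-ft = 2837 m³
S = ΔV / (A × Δh) = 2837 m³ / (2.978 × 10^6 m² × 58.6 m) = 1.625 × 10^-5

S ≈ 1.6 × 10^-5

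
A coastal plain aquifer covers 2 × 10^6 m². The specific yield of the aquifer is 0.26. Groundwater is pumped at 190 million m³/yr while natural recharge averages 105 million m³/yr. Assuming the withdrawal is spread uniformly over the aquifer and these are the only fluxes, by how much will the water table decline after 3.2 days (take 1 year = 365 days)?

Net abstraction = 190 − 105 = 85 million m³/yr
Q_net = 85 million m³/yr = 2.329 × 10^5 m³/d
ΔV = Q × t = 2.329 × 10^5 m³/d × 3.2 d = 7.452 × 10^5 m³
Δh = ΔV / (Sy × A) = 7.452 × 10^5 / (0.26 × 2 × 10^6) = 1.433 m

Δh ≈ 1.43 m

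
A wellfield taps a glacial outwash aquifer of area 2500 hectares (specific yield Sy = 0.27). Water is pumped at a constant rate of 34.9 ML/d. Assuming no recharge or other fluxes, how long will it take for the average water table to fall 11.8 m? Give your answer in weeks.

A = 2500 hectares = 2.5 × 10^7 m²
ΔV = Sy × A × Δh = 0.27 × 2.5 × 10^7 × 11.8 = 7.965 × 10^7 m³
Q = 34.9 ML/d = 34900 m³/d
t = ΔV / Q = 7.965 × 10^7 m³ / 34900 m³/d = 2282 d
t = 2282 d ≈ 326 weeks

t ≈ 326 weeks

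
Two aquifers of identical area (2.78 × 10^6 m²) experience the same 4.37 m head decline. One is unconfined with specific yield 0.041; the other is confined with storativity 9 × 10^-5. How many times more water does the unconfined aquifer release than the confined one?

Unconfined: ΔV_u = Sy × A × Δh = 0.041 × 2.78 × 10^6 × 4.37 = 4.981 × 10^5 m³
Confined: ΔV_c = S × A × Δh = 9 × 10^-5 × 2.78 × 10^6 × 4.37 = 1093 m³
Ratio = ΔV_u / ΔV_c = Sy / S = 0.041 / 9 × 10^-5 = 455.6

ΔV_u / ΔV_c ≈ 456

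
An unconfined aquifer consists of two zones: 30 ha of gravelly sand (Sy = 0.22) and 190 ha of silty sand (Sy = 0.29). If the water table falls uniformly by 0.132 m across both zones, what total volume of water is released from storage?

A₁ = 30 ha = 3 × 10^5 m²; A₂ = 190 ha = 1.9 × 10^6 m²
ΔV₁ = 0.22 × 3 × 10^5 × 0.132 = 8712 m³
ΔV₂ = 0.29 × 1.9 × 10^6 × 0.132 = 72730 m³
ΔV = ΔV₁ + ΔV₂ = 81440 m³

ΔV ≈ 81400 m³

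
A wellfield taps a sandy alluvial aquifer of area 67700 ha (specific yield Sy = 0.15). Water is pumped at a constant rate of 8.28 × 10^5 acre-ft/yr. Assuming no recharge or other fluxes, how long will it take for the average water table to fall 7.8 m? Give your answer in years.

t ≈ 0.776 years

A = 67700 ha = 6.77 × 10^8 m²
ΔV = Sy × A × Δh = 0.15 × 6.77 × 10^8 × 7.8 = 7.921 × 10^8 m³
Q = 8.28 × 10^5 acre-ft/yr = 2.798 × 10^6 m³/d
t = ΔV / Q = 7.921 × 10^8 m³ / 2.798 × 10^6 m³/d = 283.1 d
t = 283.1 d ≈ 0.7756 years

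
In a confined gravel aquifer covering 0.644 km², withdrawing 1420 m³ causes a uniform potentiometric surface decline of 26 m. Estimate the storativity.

S ≈ 8.5 × 10^-5

A = 0.644 km² = 6.44 × 10^5 m²
S = ΔV / (A × Δh) = 1420 m³ / (6.44 × 10^5 m² × 26 m) = 8.481 × 10^-5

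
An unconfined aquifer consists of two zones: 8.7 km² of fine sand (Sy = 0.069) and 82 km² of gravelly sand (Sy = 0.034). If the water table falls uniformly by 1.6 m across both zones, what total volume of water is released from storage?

A₁ = 8.7 km² = 8.7 × 10^6 m²; A₂ = 82 km² = 8.2 × 10^7 m²
ΔV₁ = 0.069 × 8.7 × 10^6 × 1.6 = 9.605 × 10^5 m³
ΔV₂ = 0.034 × 8.2 × 10^7 × 1.6 = 4.461 × 10^6 m³
ΔV = ΔV₁ + ΔV₂ = 5.421 × 10^6 m³

ΔV ≈ 5.42 × 10^6 m³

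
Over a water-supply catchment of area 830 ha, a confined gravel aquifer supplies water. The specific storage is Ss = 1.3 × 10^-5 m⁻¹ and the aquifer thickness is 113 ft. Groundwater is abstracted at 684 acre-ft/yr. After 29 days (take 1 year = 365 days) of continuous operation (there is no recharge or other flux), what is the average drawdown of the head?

b = 113 ft = 34.44 m
S = Ss × b = 1.3 × 10^-5 m⁻¹ × 34.44 m = 4.478 × 10^-4
A = 830 ha = 8.3 × 10^6 m²
Q = 684 acre-ft/yr = 2312 m³/d
ΔV = Q × t = 2312 m³/d × 29 d = 67030 m³
Δh = ΔV / (S × A) = 67030 / (4.478 × 10^-4 × 8.3 × 10^6) = 18.04 m

Δh ≈ 18 m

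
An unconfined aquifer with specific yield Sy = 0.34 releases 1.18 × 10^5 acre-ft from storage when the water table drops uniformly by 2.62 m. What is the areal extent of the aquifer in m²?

ΔV = 1.18 × 10^5 acre-ft = 1.456 × 10^8 m³
A = ΔV / (Sy × Δh) = 1.456 × 10^8 / (0.34 × 2.62) = 1.634 × 10^8 m²

A ≈ 1.63 × 10^8 m²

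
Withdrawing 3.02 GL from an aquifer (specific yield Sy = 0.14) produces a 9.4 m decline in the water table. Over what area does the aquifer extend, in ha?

ΔV = 3.02 GL = 3.02 × 10^6 m³
A = ΔV / (Sy × Δh) = 3.02 × 10^6 / (0.14 × 9.4) = 2.295 × 10^6 m²
A = 2.295 × 10^6 m² = 229.5 ha

A ≈ 229 ha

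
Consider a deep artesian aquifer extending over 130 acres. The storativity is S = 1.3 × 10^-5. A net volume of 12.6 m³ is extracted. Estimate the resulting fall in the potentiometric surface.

Δh ≈ 1.84 m

A = 130 acres = 5.261 × 10^5 m²
Δh = ΔV / (S × A) = 12.6 m³ / (1.3 × 10^-5 × 5.261 × 10^5 m²) = 1.842 m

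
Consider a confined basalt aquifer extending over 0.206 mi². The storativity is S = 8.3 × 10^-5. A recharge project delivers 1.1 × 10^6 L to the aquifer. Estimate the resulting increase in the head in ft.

A = 0.206 mi² = 5.335 × 10^5 m²
ΔV = 1.1 × 10^6 L = 1100 m³
Δh = ΔV / (S × A) = 1100 m³ / (8.3 × 10^-5 × 5.335 × 10^5 m²) = 24.84 m
Δh = 24.84 m = 81.5 ft

Δh ≈ 81.5 ft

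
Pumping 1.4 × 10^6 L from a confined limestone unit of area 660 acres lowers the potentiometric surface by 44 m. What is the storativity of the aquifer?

A = 660 acres = 2.671 × 10^6 m²
ΔV = 1.4 × 10^6 L = 1400 m³
S = ΔV / (A × Δh) = 1400 m³ / (2.671 × 10^6 m² × 44 m) = 1.191 × 10^-5

S ≈ 1.2 × 10^-5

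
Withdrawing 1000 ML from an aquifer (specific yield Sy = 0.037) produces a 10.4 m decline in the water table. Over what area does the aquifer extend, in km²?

A ≈ 2.6 km²

ΔV = 1000 ML = 1 × 10^6 m³
A = ΔV / (Sy × Δh) = 1 × 10^6 / (0.037 × 10.4) = 2.599 × 10^6 m²
A = 2.599 × 10^6 m² = 2.599 km²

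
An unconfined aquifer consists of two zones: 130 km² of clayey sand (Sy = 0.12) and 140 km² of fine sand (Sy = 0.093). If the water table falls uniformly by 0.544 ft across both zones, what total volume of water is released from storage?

A₁ = 130 km² = 1.3 × 10^8 m²; A₂ = 140 km² = 1.4 × 10^8 m²
Δh = 0.544 ft = 0.1658 m
ΔV₁ = 0.12 × 1.3 × 10^8 × 0.1658 = 2.587 × 10^6 m³
ΔV₂ = 0.093 × 1.4 × 10^8 × 0.1658 = 2.159 × 10^6 m³
ΔV = ΔV₁ + ΔV₂ = 4.746 × 10^6 m³

ΔV ≈ 4.75 × 10^6 m³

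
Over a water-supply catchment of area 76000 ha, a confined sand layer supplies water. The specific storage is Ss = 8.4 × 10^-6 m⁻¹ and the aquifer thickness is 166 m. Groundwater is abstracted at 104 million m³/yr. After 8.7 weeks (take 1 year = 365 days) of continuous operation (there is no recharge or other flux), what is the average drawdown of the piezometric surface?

S = Ss × b = 8.4 × 10^-6 m⁻¹ × 166 m = 1.394 × 10^-3
A = 76000 ha = 7.6 × 10^8 m²
Q = 104 million m³/yr = 2.849 × 10^5 m³/d
t = 8.7 weeks = 60.9 d
ΔV = Q × t = 2.849 × 10^5 m³/d × 60.9 d = 1.735 × 10^7 m³
Δh = ΔV / (S × A) = 1.735 × 10^7 / (0.001394 × 7.6 × 10^8) = 16.37 m

Δh ≈ 16.4 m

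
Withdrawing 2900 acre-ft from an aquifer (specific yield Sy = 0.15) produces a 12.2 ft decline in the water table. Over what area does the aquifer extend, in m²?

Δh = 12.2 ft = 3.719 m
ΔV = 2900 acre-ft = 3.577 × 10^6 m³
A = ΔV / (Sy × Δh) = 3.577 × 10^6 / (0.15 × 3.719) = 6.413 × 10^6 m²

A ≈ 6.41 × 10^6 m²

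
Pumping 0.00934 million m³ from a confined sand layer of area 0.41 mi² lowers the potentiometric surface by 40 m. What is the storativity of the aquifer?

A = 0.41 mi² = 1.062 × 10^6 m²
ΔV = 0.00934 million m³ = 9340 m³
S = ΔV / (A × Δh) = 9340 m³ / (1.062 × 10^6 m² × 40 m) = 2.199 × 10^-4

S ≈ 2.2 × 10^-4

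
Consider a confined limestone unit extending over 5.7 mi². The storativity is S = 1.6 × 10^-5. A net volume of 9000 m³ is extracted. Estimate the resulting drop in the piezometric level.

A = 5.7 mi² = 1.476 × 10^7 m²
Δh = ΔV / (S × A) = 9000 m³ / (1.6 × 10^-5 × 1.476 × 10^7 m²) = 38.1 m

Δh ≈ 38.1 m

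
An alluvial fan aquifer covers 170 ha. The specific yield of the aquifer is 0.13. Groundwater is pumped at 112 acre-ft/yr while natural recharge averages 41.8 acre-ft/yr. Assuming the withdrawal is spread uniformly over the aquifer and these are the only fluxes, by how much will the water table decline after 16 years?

Δh ≈ 6.27 m

A = 170 ha = 1.7 × 10^6 m²
Net abstraction = 112 − 41.8 = 70.2 acre-ft/yr
Q_net = 70.2 acre-ft/yr = 237.2 m³/d
t = 16 years = 5840 d
ΔV = Q × t = 237.2 m³/d × 5840 d = 1.385 × 10^6 m³
Δh = ΔV / (Sy × A) = 1.385 × 10^6 / (0.13 × 1.7 × 10^6) = 6.269 m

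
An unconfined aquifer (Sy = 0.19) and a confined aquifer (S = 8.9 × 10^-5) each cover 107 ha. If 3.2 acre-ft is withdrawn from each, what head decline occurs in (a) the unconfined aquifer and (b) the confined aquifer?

Δh_u ≈ 0.0194 m; Δh_c ≈ 41.4 m

A = 107 ha = 1.07 × 10^6 m²
ΔV = 3.2 acre-ft = 3947 m³
Unconfined: Δh_u = ΔV/(Sy·A) = 3947/(0.19 × 1.07 × 10^6) = 0.01942 m
Confined: Δh_c = ΔV/(S·A) = 3947/(8.9 × 10^-5 × 1.07 × 10^6) = 41.45 m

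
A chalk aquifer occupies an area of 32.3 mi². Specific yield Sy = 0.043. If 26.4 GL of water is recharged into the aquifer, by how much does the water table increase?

A = 32.3 mi² = 8.366 × 10^7 m²
ΔV = 26.4 GL = 2.64 × 10^7 m³
Δh = ΔV / (Sy × A) = 2.64 × 10^7 m³ / (0.043 × 8.366 × 10^7 m²) = 7.339 m

Δh ≈ 7.34 m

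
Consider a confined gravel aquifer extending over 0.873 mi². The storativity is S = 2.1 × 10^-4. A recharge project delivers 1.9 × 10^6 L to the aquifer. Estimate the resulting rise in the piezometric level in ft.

Δh ≈ 13.1 ft

A = 0.873 mi² = 2.261 × 10^6 m²
ΔV = 1.9 × 10^6 L = 1900 m³
Δh = ΔV / (S × A) = 1900 m³ / (2.1 × 10^-4 × 2.261 × 10^6 m²) = 4.001 m
Δh = 4.001 m = 13.13 ft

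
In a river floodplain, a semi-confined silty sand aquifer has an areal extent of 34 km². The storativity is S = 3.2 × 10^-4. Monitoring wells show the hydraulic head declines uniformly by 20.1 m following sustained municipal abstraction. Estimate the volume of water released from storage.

A = 34 km² = 3.4 × 10^7 m²
ΔV = S × A × Δh = 3.2 × 10^-4 × 3.4 × 10^7 m² × 20.1 m = 2.187 × 10^5 m³

ΔV ≈ 2.19 × 10^5 m³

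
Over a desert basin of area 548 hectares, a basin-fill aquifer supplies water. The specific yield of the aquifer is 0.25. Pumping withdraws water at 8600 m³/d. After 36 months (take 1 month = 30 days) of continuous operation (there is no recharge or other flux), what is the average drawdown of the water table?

Δh ≈ 6.78 m

A = 548 hectares = 5.48 × 10^6 m²
t = 36 months = 1080 d
ΔV = Q × t = 8600 m³/d × 1080 d = 9.288 × 10^6 m³
Δh = ΔV / (Sy × A) = 9.288 × 10^6 / (0.25 × 5.48 × 10^6) = 6.78 m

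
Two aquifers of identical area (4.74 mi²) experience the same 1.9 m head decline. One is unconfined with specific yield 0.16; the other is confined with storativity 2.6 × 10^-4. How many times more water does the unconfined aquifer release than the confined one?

ΔV_u / ΔV_c ≈ 615

A = 4.74 mi² = 1.228 × 10^7 m²
Unconfined: ΔV_u = Sy × A × Δh = 0.16 × 1.228 × 10^7 × 1.9 = 3.732 × 10^6 m³
Confined: ΔV_c = S × A × Δh = 2.6 × 10^-4 × 1.228 × 10^7 × 1.9 = 6065 m³
Ratio = ΔV_u / ΔV_c = Sy / S = 0.16 / 2.6 × 10^-4 = 615.4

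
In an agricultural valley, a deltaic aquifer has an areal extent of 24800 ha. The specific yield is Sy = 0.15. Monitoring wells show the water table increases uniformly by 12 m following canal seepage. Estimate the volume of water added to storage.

A = 24800 ha = 2.48 × 10^8 m²
ΔV = Sy × A × Δh = 0.15 × 2.48 × 10^8 m² × 12 m = 4.464 × 10^8 m³

ΔV ≈ 4.46 × 10^8 m³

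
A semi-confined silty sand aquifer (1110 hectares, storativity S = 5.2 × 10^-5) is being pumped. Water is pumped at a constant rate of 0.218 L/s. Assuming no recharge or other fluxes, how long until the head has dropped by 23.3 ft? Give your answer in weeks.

A = 1110 hectares = 1.11 × 10^7 m²
Δh = 23.3 ft = 7.102 m
ΔV = S × A × Δh = 5.2 × 10^-5 × 1.11 × 10^7 × 7.102 = 4099 m³
Q = 0.218 L/s = 18.84 m³/d
t = ΔV / Q = 4099 m³ / 18.84 m³/d = 217.6 d
t = 217.6 d ≈ 31.09 weeks

t ≈ 31.1 weeks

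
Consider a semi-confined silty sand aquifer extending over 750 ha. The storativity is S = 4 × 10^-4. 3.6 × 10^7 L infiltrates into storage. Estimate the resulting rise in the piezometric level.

A = 750 ha = 7.5 × 10^6 m²
ΔV = 3.6 × 10^7 L = 36000 m³
Δh = ΔV / (S × A) = 36000 m³ / (4 × 10^-4 × 7.5 × 10^6 m²) = 12 m

Δh ≈ 12 m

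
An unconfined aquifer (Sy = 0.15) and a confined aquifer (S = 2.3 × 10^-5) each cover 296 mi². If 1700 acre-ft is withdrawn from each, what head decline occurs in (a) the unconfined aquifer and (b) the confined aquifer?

Δh_u ≈ 0.0182 m; Δh_c ≈ 119 m

A = 296 mi² = 7.666 × 10^8 m²
ΔV = 1700 acre-ft = 2.097 × 10^6 m³
Unconfined: Δh_u = ΔV/(Sy·A) = 2.097 × 10^6/(0.15 × 7.666 × 10^8) = 0.01823 m
Confined: Δh_c = ΔV/(S·A) = 2.097 × 10^6/(2.3 × 10^-5 × 7.666 × 10^8) = 118.9 m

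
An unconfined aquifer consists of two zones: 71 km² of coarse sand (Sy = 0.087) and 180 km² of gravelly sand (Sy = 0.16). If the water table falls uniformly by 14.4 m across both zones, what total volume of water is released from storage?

A₁ = 71 km² = 7.1 × 10^7 m²; A₂ = 180 km² = 1.8 × 10^8 m²
ΔV₁ = 0.087 × 7.1 × 10^7 × 14.4 = 8.895 × 10^7 m³
ΔV₂ = 0.16 × 1.8 × 10^8 × 14.4 = 4.147 × 10^8 m³
ΔV = ΔV₁ + ΔV₂ = 5.037 × 10^8 m³

ΔV ≈ 5.04 × 10^8 m³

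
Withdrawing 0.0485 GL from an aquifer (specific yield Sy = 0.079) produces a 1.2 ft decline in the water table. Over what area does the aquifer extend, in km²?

Δh = 1.2 ft = 0.3658 m
ΔV = 0.0485 GL = 48500 m³
A = ΔV / (Sy × Δh) = 48500 / (0.079 × 0.3658) = 1.678 × 10^6 m²
A = 1.678 × 10^6 m² = 1.678 km²

A ≈ 1.68 km²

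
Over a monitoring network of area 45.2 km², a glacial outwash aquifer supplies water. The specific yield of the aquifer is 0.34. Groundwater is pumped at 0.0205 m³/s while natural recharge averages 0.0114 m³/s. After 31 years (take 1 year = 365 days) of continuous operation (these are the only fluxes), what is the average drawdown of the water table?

A = 45.2 km² = 4.52 × 10^7 m²
Net abstraction = 0.0205 − 0.0114 = 0.0091 m³/s
Q_net = 0.0091 m³/s = 786.2 m³/d
t = 31 years = 11320 d
ΔV = Q × t = 786.2 m³/d × 11320 d = 8.896 × 10^6 m³
Δh = ΔV / (Sy × A) = 8.896 × 10^6 / (0.34 × 4.52 × 10^7) = 0.5789 m

Δh ≈ 0.579 m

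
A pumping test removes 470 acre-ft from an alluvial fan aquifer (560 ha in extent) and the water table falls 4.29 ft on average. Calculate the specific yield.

A = 560 ha = 5.6 × 10^6 m²
Δh = 4.29 ft = 1.308 m
ΔV = 470 acre-ft = 5.797 × 10^5 m³
Sy = ΔV / (A × Δh) = 5.797 × 10^5 m³ / (5.6 × 10^6 m² × 1.308 m) = 0.07917

Sy ≈ 0.079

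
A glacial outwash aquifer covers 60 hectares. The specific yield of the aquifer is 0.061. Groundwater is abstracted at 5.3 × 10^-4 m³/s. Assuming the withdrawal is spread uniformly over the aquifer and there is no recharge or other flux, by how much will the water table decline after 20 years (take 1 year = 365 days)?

A = 60 hectares = 6 × 10^5 m²
Q = 5.3 × 10^-4 m³/s = 45.79 m³/d
t = 20 years = 7300 d
ΔV = Q × t = 45.79 m³/d × 7300 d = 3.343 × 10^5 m³
Δh = ΔV / (Sy × A) = 3.343 × 10^5 / (0.061 × 6 × 10^5) = 9.133 m

Δh ≈ 9.13 m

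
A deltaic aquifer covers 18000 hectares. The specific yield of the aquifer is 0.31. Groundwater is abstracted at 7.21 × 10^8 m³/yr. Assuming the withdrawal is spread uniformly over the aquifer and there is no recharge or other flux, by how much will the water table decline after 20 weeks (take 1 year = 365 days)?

Δh ≈ 4.96 m

A = 18000 hectares = 1.8 × 10^8 m²
Q = 7.21 × 10^8 m³/yr = 1.975 × 10^6 m³/d
t = 20 weeks = 140 d
ΔV = Q × t = 1.975 × 10^6 m³/d × 140 d = 2.765 × 10^8 m³
Δh = ΔV / (Sy × A) = 2.765 × 10^8 / (0.31 × 1.8 × 10^8) = 4.956 m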